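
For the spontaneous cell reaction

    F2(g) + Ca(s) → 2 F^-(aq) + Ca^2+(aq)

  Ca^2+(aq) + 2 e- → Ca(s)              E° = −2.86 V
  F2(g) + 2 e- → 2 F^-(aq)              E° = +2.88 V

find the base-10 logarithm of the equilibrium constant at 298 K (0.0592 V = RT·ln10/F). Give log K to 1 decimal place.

The F₂/F⁻ couple is reduced (cathode); E°cell = +2.88 − (−2.86) = +5.74 V with n = 2.
At equilibrium E = 0, so log K = nE°cell / 0.0592 = (2)(+5.74) / 0.0592 = 193.9.

log K = 193.9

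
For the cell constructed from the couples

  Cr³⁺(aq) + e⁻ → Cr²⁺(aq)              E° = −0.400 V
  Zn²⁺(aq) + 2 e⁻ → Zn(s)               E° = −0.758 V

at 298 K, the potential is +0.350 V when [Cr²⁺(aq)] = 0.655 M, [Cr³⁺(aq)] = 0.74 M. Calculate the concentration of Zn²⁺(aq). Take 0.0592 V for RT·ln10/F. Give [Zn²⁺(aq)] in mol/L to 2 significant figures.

2.4 M

Cr³⁺/Cr²⁺ is the cathode (higher E°); E°cell = −0.400 − (−0.758) = +0.358 V with n = 2.
Since E = E° − (0.0592/n)·log Q, log Q = n(E° − E)/0.0592 = 0.270.
For 2 Cr³⁺(aq) + Zn(s) → 2 Cr²⁺(aq) + Zn²⁺(aq), the reaction quotient is Q = ([Cr²⁺(aq)]^2·[Zn²⁺(aq)]) / [Cr³⁺(aq)]^2.
Solving for the unknown gives log [Zn²⁺(aq)] = 0.376, so [Zn²⁺(aq)] ≈ 2.4 M.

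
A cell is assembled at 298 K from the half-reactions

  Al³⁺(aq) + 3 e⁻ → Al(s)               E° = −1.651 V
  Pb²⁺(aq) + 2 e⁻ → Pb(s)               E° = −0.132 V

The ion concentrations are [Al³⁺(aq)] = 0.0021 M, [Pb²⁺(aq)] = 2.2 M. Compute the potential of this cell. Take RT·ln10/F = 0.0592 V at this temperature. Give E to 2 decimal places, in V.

Since E°(Pb²⁺/Pb) > E°(Al³⁺/Al), Pb²⁺/Pb serves as the cathode.
The standard potential is −0.132 − (−1.651) = +1.519 V and the balanced reaction transfers n = 6 electrons.
For the overall reaction 3 Pb²⁺(aq) + 2 Al(s) → 3 Pb(s) + 2 Al³⁺(aq), Q = [Al³⁺(aq)]^2 / [Pb²⁺(aq)]^3 = 4.14×10^−7, giving log Q = −6.383.
Applying E = E° − (RT ln10/nF)·log Q gives +1.519 − (0.0592/6)(−6.383) = +1.58 V.

+1.58 V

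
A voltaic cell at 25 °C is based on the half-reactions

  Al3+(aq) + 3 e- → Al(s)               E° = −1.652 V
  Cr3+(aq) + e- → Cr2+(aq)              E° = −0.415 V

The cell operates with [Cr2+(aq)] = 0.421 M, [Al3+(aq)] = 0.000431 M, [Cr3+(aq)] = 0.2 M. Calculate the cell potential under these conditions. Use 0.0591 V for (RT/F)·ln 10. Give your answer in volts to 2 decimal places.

+1.28 V

Since E°(Cr³⁺/Cr²⁺) > E°(Al³⁺/Al), Cr³⁺/Cr²⁺ serves as the cathode.
E°cell = E°cat − E°an = −0.415 − (−1.652) = +1.237 V; n = 3.
The balanced reaction is 3 Cr3+(aq) + Al(s) → 3 Cr2+(aq) + Al3+(aq), so Q = ([Cr2+(aq)]^3·[Al3+(aq)]) / [Cr3+(aq)]^3 = 0.00402 and log Q = −2.396.
E = E° − (0.0591/n)·log Q = +1.237 − (0.0591/3)(−2.396) = +1.28 V.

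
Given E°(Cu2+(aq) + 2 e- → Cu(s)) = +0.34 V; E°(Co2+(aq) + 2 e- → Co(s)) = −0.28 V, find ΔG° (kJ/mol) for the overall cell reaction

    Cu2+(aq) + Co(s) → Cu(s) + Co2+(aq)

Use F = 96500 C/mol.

In the reaction as written Cu2+(aq) is reduced, so the Cu²⁺/Cu couple is the cathode and Co²⁺/Co is the anode.
E°cell = +0.34 − (−0.28) = +0.62 V; balancing electrons gives n = 2.
ΔG° = −nFE°cell = −(2)(96500)(+0.62) J/mol = −120 kJ/mol.

−120 kJ/mol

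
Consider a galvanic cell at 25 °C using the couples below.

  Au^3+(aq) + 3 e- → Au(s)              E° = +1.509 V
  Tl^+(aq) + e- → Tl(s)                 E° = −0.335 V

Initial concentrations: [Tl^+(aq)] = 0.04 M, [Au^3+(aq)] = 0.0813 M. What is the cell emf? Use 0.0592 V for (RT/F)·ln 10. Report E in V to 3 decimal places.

+1.905 V

Since E°(Au³⁺/Au) > E°(Tl⁺/Tl), Au³⁺/Au serves as the cathode.
The standard potential is +1.509 − (−0.335) = +1.844 V and the balanced reaction transfers n = 3 electrons.
The balanced reaction is Au^3+(aq) + 3 Tl(s) → Au(s) + 3 Tl^+(aq), so Q = [Tl^+(aq)]^3 / [Au^3+(aq)] = 0.000787 and log Q = −3.104.
Applying E = E° − (RT ln10/nF)·log Q gives +1.844 − (0.0592/3)(−3.104) = +1.905 V.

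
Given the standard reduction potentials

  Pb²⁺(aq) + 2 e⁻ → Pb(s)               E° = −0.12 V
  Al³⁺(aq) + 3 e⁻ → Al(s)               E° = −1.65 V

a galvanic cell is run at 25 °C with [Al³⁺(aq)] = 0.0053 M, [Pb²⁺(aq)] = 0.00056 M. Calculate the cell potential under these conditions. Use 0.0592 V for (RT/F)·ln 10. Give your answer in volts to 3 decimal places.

+1.479 V

Since E°(Pb²⁺/Pb) > E°(Al³⁺/Al), Pb²⁺/Pb serves as the cathode.
E°cell = −0.12 − (−1.65) = +1.53 V, with n = 6 electrons transferred.
For the overall reaction 3 Pb²⁺(aq) + 2 Al(s) → 3 Pb(s) + 2 Al³⁺(aq), Q = [Al³⁺(aq)]^2 / [Pb²⁺(aq)]^3 = 1.6×10^5, giving log Q = 5.204.
E = E° − (0.0592/n)·log Q = +1.53 − (0.0592/6)(5.204) = +1.479 V.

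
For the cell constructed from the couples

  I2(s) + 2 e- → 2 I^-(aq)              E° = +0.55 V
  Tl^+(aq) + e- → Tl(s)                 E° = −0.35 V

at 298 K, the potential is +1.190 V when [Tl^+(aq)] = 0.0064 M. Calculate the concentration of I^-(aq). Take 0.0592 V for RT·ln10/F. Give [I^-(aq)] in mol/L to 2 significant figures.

0.0020 M

The I₂/I⁻ couple has the larger reduction potential, so it is the cathode: E°cell = +0.55 − (−0.35) = +0.90 V and n = 2.
Rearranging E = E° − (0.0592/n)·log Q gives log Q = 2(+0.90 − (+1.190))/0.0592 = −9.797.
The balanced reaction is I2(s) + 2 Tl(s) → 2 I^-(aq) + 2 Tl^+(aq), so Q = [I^-(aq)]^2·[Tl^+(aq)]^2.
Substituting the known concentrations and solving, log [I^-(aq)] = −2.705 and [I^-(aq)] = 0.0020 M.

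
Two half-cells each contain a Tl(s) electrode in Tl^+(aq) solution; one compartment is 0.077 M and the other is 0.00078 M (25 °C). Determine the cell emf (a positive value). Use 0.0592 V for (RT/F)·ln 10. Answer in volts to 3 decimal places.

For a concentration cell E°cell = 0, since both electrodes use the same couple.
The compartment with the higher Tl^+(aq) concentration (0.077 M) acts as the cathode; ions are reduced there and produced at the dilute (0.00078 M) anode.
With n = 1, Ecell = −(0.0592/1)·log([dilute]/[conc]) = −(0.0592/1)·log(0.00078/0.077) = +0.118 V.

0.118 V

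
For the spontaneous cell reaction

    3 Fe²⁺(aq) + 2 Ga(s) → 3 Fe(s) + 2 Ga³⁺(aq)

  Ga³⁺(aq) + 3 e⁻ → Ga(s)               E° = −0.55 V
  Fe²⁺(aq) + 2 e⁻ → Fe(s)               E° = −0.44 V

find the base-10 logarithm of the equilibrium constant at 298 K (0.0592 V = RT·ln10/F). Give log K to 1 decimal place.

log K = 11.1

The Fe²⁺/Fe couple is reduced (cathode); E°cell = −0.44 − (−0.55) = +0.11 V with n = 6.
At equilibrium E = 0, so log K = nE°cell / 0.0592 = (6)(+0.11) / 0.0592 = 11.1.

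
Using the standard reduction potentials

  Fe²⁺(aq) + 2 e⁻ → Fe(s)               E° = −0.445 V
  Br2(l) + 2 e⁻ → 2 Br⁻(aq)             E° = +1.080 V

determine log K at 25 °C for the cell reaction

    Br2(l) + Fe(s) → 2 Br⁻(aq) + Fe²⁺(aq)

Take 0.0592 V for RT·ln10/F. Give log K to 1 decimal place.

The Br₂/Br⁻ couple is reduced (cathode); E°cell = +1.080 − (−0.445) = +1.525 V with n = 2.
At equilibrium E = 0, so log K = nE°cell / 0.0592 = (2)(+1.525) / 0.0592 = 51.5.

log K = 51.5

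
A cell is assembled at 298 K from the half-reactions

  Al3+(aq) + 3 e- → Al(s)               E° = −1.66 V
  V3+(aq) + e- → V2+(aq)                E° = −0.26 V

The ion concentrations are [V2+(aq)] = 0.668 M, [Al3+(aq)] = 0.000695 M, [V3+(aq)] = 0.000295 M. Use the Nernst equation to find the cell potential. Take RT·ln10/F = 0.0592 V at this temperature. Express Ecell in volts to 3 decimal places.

Since E°(V³⁺/V²⁺) > E°(Al³⁺/Al), V³⁺/V²⁺ serves as the cathode.
E°cell = E°cat − E°an = −0.26 − (−1.66) = +1.40 V; n = 3.
The balanced reaction is 3 V3+(aq) + Al(s) → 3 V2+(aq) + Al3+(aq), so Q = ([V2+(aq)]^3·[Al3+(aq)]) / [V3+(aq)]^3 = 8.07×10^6 and log Q = 6.907.
Applying E = E° − (RT ln10/nF)·log Q gives +1.40 − (0.0592/3)(6.907) = +1.264 V.

+1.264 V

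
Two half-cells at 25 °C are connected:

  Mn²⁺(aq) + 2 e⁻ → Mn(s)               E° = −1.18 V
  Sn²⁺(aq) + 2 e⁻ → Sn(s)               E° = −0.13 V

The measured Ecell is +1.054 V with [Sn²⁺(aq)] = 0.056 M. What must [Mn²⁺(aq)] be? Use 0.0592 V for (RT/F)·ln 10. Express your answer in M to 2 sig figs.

The Sn²⁺/Sn couple has the larger reduction potential, so it is the cathode: E°cell = −0.13 − (−1.18) = +1.05 V and n = 2.
Rearranging E = E° − (0.0592/n)·log Q gives log Q = 2(+1.05 − (+1.054))/0.0592 = −0.135.
The balanced reaction is Sn²⁺(aq) + Mn(s) → Sn(s) + Mn²⁺(aq), so Q = [Mn²⁺(aq)] / [Sn²⁺(aq)].
Isolating [Mn²⁺(aq)] in Q = 10^{−0.135} yields log [Mn²⁺(aq)] = −1.387, i.e. 0.041 M.

0.041 M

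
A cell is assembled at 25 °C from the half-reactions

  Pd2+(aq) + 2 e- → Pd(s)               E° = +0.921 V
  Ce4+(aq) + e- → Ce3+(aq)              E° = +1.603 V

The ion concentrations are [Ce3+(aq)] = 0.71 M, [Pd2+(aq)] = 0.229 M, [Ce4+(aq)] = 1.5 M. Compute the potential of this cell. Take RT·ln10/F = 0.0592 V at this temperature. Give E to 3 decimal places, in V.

Ce⁴⁺/Ce³⁺ is reduced (cathode, E° = +1.603 V) and Pd²⁺/Pd is oxidized (anode).
E°cell = +1.603 − (+0.921) = +0.682 V, with n = 2 electrons transferred.
The balanced reaction is 2 Ce4+(aq) + Pd(s) → 2 Ce3+(aq) + Pd2+(aq), so Q = ([Ce3+(aq)]^2·[Pd2+(aq)]) / [Ce4+(aq)]^2 = 0.0513 and log Q = −1.290.
E = E° − (0.0592/n)·log Q = +0.682 − (0.0592/2)(−1.290) = +0.720 V.

+0.720 V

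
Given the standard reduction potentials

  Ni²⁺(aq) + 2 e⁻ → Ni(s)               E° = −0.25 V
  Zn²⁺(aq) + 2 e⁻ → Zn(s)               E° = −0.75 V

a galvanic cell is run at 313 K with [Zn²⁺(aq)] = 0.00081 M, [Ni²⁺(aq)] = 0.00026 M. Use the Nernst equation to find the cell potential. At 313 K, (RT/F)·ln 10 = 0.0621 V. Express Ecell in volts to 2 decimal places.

+0.48 V

Ni²⁺/Ni is reduced (cathode, E° = −0.25 V) and Zn²⁺/Zn is oxidized (anode).
E°cell = −0.25 − (−0.75) = +0.50 V, with n = 2 electrons transferred.
Balancing gives Ni²⁺(aq) + Zn(s) → Ni(s) + Zn²⁺(aq); hence Q = [Zn²⁺(aq)] / [Ni²⁺(aq)] = 3.12 (log Q = 0.494).
Applying E = E° − (RT ln10/nF)·log Q gives +0.50 − (0.0621/2)(0.494) = +0.48 V.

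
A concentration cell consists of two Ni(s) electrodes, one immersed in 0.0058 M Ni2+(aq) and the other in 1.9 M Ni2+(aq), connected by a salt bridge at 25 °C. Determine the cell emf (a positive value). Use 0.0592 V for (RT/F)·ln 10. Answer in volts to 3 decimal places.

0.074 V

For a concentration cell E°cell = 0, since both electrodes use the same couple.
The compartment with the higher Ni2+(aq) concentration (1.9 M) acts as the cathode; ions are reduced there and produced at the dilute (0.0058 M) anode.
With n = 2, Ecell = −(0.0592/2)·log([dilute]/[conc]) = −(0.0592/2)·log(0.0058/1.9) = +0.074 V.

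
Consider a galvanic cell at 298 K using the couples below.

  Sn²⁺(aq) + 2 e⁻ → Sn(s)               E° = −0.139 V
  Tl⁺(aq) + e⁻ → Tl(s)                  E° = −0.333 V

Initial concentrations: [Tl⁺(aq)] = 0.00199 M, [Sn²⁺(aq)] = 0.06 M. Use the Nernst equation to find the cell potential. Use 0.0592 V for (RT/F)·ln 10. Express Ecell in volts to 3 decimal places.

+0.318 V

Sn²⁺/Sn is reduced (cathode, E° = −0.139 V) and Tl⁺/Tl is oxidized (anode).
E°cell = E°cat − E°an = −0.139 − (−0.333) = +0.194 V; n = 2.
For the overall reaction Sn²⁺(aq) + 2 Tl(s) → Sn(s) + 2 Tl⁺(aq), Q = [Tl⁺(aq)]^2 / [Sn²⁺(aq)] = 6.6×10^−5, giving log Q = −4.180.
Applying E = E° − (RT ln10/nF)·log Q gives +0.194 − (0.0592/2)(−4.180) = +0.318 V.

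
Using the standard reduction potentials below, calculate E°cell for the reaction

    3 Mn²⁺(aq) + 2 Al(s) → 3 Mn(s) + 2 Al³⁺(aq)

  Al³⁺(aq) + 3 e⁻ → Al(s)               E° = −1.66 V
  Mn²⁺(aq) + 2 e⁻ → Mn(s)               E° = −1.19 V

+0.47 V

In the reaction as written, Mn²⁺(aq) is reduced (cathode) and Al³⁺(aq) is produced by oxidation at the anode.
E°cell = E°(cathode) − E°(anode) = −1.19 − (−1.66) = +0.47 V.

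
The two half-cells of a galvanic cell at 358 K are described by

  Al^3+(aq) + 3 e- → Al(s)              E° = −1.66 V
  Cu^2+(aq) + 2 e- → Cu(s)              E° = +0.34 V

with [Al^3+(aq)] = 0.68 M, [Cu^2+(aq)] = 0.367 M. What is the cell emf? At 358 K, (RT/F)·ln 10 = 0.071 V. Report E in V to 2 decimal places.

Since E°(Cu²⁺/Cu) > E°(Al³⁺/Al), Cu²⁺/Cu serves as the cathode.
The standard potential is +0.34 − (−1.66) = +2.00 V and the balanced reaction transfers n = 6 electrons.
The balanced reaction is 3 Cu^2+(aq) + 2 Al(s) → 3 Cu(s) + 2 Al^3+(aq), so Q = [Al^3+(aq)]^2 / [Cu^2+(aq)]^3 = 9.35 and log Q = 0.971.
Applying E = E° − (RT ln10/nF)·log Q gives +2.00 − (0.071/6)(0.971) = +1.99 V.

+1.99 V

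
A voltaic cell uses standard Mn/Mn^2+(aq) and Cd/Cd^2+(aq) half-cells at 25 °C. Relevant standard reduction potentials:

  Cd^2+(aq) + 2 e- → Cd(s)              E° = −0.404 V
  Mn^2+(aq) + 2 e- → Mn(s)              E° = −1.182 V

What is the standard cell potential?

Of the two couples in this cell, the one with the more positive reduction potential is reduced at the cathode: here that is Cd²⁺/Cd (−0.404 V); Mn²⁺/Mn (−1.182 V) is the anode.
E°cell = E°(cathode) − E°(anode) = −0.404 − (−1.182) = +0.778 V.

+0.778 V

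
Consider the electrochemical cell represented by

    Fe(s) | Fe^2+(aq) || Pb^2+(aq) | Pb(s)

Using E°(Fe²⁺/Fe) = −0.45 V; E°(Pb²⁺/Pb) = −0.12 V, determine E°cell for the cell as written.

By convention the left-hand electrode in cell notation is the anode (oxidation) and the right-hand electrode is the cathode (reduction).
E°cell = E°(right) − E°(left) = −0.12 − (−0.45) = +0.33 V.

+0.33 V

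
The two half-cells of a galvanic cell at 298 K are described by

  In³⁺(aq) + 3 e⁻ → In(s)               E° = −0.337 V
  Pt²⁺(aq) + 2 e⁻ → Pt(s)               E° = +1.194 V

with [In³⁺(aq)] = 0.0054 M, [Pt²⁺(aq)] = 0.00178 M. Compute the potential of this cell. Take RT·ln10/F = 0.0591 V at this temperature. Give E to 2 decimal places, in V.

Pt²⁺/Pt is reduced (cathode, E° = +1.194 V) and In³⁺/In is oxidized (anode).
The standard potential is +1.194 − (−0.337) = +1.531 V and the balanced reaction transfers n = 6 electrons.
For the overall reaction 3 Pt²⁺(aq) + 2 In(s) → 3 Pt(s) + 2 In³⁺(aq), Q = [In³⁺(aq)]^2 / [Pt²⁺(aq)]^3 = 5.17×10^3, giving log Q = 3.714.
By the Nernst equation, E = +1.531 − (0.0591/6)·(3.714) = +1.49 V.

+1.49 V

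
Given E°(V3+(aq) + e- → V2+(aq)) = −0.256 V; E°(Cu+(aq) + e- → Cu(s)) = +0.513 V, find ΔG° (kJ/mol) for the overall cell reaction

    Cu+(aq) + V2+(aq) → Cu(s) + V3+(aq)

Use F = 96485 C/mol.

−74.2 kJ/mol

In the reaction as written Cu+(aq) is reduced, so the Cu⁺/Cu couple is the cathode and V³⁺/V²⁺ is the anode.
E°cell = +0.513 − (−0.256) = +0.769 V; balancing electrons gives n = 1.
ΔG° = −nFE°cell = −(1)(96485)(+0.769) J/mol = −74.2 kJ/mol.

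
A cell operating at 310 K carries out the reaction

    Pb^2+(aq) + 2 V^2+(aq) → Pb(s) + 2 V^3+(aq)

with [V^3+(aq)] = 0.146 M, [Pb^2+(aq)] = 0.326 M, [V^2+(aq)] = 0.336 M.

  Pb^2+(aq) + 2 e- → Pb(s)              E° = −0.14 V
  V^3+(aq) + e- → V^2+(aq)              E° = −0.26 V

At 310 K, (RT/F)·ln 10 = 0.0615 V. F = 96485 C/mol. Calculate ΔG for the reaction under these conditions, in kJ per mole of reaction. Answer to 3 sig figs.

E°cell = −0.14 − (−0.26) = +0.12 V; the balanced reaction transfers n = 2 electrons.
The reaction quotient is [V^3+(aq)]^2 / ([Pb^2+(aq)]·[V^2+(aq)]^2) = 0.579; by Nernst, E = +0.12 − (0.0615/2)(−0.237) = +0.1273 V.
Then ΔG = −nFE = −2 × 96485 × +0.1273 J/mol = −24.6 kJ/mol.

−24.6 kJ/mol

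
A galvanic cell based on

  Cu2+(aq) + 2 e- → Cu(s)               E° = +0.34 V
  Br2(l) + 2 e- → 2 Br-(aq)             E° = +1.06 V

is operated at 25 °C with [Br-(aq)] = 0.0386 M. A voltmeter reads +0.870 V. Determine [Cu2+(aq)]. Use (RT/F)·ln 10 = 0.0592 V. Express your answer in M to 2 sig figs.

0.0057 M

Br₂/Br⁻ is the cathode (higher E°); E°cell = +1.06 − (+0.34) = +0.72 V with n = 2.
Since E = E° − (0.0592/n)·log Q, log Q = n(E° − E)/0.0592 = −5.068.
The balanced reaction is Br2(l) + Cu(s) → 2 Br-(aq) + Cu2+(aq), so Q = [Br-(aq)]^2·[Cu2+(aq)].
Solving for the unknown gives log [Cu2+(aq)] = −2.241, so [Cu2+(aq)] ≈ 0.0057 M.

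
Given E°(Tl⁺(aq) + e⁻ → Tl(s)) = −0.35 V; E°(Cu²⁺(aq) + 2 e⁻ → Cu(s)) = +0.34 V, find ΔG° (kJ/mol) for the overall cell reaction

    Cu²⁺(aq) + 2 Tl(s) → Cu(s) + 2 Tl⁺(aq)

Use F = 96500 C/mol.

In the reaction as written Cu²⁺(aq) is reduced, so the Cu²⁺/Cu couple is the cathode and Tl⁺/Tl is the anode.
E°cell = +0.34 − (−0.35) = +0.69 V; balancing electrons gives n = 2.
ΔG° = −nFE°cell = −(2)(96500)(+0.69) J/mol = −133 kJ/mol.

−133 kJ/mol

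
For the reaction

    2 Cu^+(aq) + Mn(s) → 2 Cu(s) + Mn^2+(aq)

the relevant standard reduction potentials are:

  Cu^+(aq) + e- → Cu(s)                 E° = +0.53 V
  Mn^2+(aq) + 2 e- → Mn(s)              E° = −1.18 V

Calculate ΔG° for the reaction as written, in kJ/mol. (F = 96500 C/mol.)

−330 kJ/mol

In the reaction as written Cu^+(aq) is reduced, so the Cu⁺/Cu couple is the cathode and Mn²⁺/Mn is the anode.
E°cell = +0.53 − (−1.18) = +1.71 V; balancing electrons gives n = 2.
ΔG° = −nFE°cell = −(2)(96500)(+1.71) J/mol = −330 kJ/mol.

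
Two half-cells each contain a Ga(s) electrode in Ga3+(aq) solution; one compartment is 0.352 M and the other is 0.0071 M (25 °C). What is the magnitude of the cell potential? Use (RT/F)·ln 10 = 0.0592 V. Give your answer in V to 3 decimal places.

0.033 V

For a concentration cell E°cell = 0, since both electrodes use the same couple.
The compartment with the higher Ga3+(aq) concentration (0.352 M) acts as the cathode; ions are reduced there and produced at the dilute (0.0071 M) anode.
With n = 3, Ecell = −(0.0592/3)·log([dilute]/[conc]) = −(0.0592/3)·log(0.0071/0.352) = +0.033 V.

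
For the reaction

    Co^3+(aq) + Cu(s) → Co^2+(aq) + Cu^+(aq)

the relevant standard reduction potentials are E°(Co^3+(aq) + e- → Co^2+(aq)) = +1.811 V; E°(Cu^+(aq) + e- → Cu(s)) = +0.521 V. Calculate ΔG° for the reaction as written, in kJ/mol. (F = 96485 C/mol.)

−124 kJ/mol

In the reaction as written Co^3+(aq) is reduced, so the Co³⁺/Co²⁺ couple is the cathode and Cu⁺/Cu is the anode.
E°cell = +1.811 − (+0.521) = +1.290 V; balancing electrons gives n = 1.
ΔG° = −nFE°cell = −(1)(96485)(+1.290) J/mol = −124 kJ/mol.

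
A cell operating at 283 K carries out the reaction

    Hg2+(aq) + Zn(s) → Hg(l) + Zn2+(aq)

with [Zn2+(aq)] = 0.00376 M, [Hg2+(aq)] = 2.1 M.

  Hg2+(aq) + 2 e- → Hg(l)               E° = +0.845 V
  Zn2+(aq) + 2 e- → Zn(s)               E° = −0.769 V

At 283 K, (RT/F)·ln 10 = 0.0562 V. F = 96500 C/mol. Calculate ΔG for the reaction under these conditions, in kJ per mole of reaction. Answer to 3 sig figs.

−326 kJ/mol

E°cell = +0.845 − (−0.769) = +1.614 V; the balanced reaction transfers n = 2 electrons.
Here Q = [Zn2+(aq)] / [Hg2+(aq)] = 0.00179 (log Q = −2.747), giving E = +1.614 − (0.0562/2)·(−2.747) = +1.6912 V.
Finally ΔG = −nFE = −(2)(96500 C/mol)(+1.6912 V) = −326 kJ/mol.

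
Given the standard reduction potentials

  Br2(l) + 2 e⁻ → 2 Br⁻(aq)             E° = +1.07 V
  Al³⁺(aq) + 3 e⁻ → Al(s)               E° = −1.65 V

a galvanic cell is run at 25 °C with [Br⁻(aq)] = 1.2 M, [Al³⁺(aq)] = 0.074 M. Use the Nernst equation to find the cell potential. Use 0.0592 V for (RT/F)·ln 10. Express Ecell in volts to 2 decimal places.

The Br₂/Br⁻ couple has the more positive E°, so it is the cathode; Al³⁺/Al is the anode.
E°cell = +1.07 − (−1.65) = +2.72 V, with n = 6 electrons transferred.
Balancing gives 3 Br2(l) + 2 Al(s) → 6 Br⁻(aq) + 2 Al³⁺(aq); hence Q = [Br⁻(aq)]^6·[Al³⁺(aq)]^2 = 0.0164 (log Q = −1.786).
By the Nernst equation, E = +2.72 − (0.0592/6)·(−1.786) = +2.74 V.

+2.74 V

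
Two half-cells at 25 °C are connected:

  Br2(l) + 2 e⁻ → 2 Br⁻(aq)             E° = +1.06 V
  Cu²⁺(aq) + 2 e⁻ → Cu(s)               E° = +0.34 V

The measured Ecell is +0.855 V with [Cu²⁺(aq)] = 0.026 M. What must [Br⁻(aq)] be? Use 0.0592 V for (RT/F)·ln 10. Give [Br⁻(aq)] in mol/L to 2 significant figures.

With Br₂/Br⁻ at the cathode and Cu²⁺/Cu at the anode, E°cell = +1.06 − (+0.34) = +0.72 V (n = 2).
Since E = E° − (0.0592/n)·log Q, log Q = n(E° − E)/0.0592 = −4.561.
The balanced reaction is Br2(l) + Cu(s) → 2 Br⁻(aq) + Cu²⁺(aq), so Q = [Br⁻(aq)]^2·[Cu²⁺(aq)].
Solving for the unknown gives log [Br⁻(aq)] = −1.488, so [Br⁻(aq)] ≈ 0.033 M.

0.033 M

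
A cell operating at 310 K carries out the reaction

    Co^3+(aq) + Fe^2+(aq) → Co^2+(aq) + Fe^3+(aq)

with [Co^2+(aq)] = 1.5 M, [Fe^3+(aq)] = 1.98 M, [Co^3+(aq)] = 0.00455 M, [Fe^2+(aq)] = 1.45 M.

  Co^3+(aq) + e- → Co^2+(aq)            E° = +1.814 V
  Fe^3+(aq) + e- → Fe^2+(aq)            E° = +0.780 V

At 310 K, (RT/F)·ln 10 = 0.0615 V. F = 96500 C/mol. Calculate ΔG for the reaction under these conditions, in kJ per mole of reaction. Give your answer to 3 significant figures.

−84.0 kJ/mol

The standard cell potential is +1.814 − (+0.780) = +1.034 V, with n = 1 electron in the balanced equation.
Q = ([Co^2+(aq)]·[Fe^3+(aq)]) / ([Co^3+(aq)]·[Fe^2+(aq)]) = 450, so log Q = 2.653 and E = +1.034 − (0.0615/1)(2.653) = +0.8708 V.
Finally ΔG = −nFE = −(1)(96500 C/mol)(+0.8708 V) = −84.0 kJ/mol.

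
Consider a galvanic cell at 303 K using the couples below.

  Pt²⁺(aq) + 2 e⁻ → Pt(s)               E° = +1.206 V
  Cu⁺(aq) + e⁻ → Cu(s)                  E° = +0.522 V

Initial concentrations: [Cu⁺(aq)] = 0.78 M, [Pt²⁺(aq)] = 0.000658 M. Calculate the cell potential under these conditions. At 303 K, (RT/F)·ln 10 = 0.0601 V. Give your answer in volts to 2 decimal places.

The Pt²⁺/Pt couple has the more positive E°, so it is the cathode; Cu⁺/Cu is the anode.
E°cell = E°cat − E°an = +1.206 − (+0.522) = +0.684 V; n = 2.
For the overall reaction Pt²⁺(aq) + 2 Cu(s) → Pt(s) + 2 Cu⁺(aq), Q = [Cu⁺(aq)]^2 / [Pt²⁺(aq)] = 925, giving log Q = 2.966.
Applying E = E° − (RT ln10/nF)·log Q gives +0.684 − (0.0601/2)(2.966) = +0.59 V.

+0.59 V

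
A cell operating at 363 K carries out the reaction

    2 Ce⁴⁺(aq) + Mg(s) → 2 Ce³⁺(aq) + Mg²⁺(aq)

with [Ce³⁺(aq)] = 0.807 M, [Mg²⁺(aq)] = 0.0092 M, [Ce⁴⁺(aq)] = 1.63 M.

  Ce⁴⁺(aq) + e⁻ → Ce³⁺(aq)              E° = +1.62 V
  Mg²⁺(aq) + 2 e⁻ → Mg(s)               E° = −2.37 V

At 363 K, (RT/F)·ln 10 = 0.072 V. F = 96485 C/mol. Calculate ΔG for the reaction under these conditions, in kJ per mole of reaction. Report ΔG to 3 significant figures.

The standard cell potential is +1.62 − (−2.37) = +3.99 V, with n = 2 electrons in the balanced equation.
Here Q = ([Ce³⁺(aq)]^2·[Mg²⁺(aq)]) / [Ce⁴⁺(aq)]^2 = 0.00226 (log Q = −2.647), giving E = +3.99 − (0.072/2)·(−2.647) = +4.0853 V.
ΔG = −nFE = −(2)(96485)(+4.0853) J/mol = −788 kJ/mol.

−788 kJ/mol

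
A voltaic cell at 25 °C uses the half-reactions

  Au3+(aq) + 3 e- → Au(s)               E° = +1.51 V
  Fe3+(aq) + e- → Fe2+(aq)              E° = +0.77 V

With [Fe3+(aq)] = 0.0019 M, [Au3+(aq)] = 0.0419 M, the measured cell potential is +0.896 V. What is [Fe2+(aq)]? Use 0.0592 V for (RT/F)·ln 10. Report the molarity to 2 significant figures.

2.4 M

Au³⁺/Au is the cathode (higher E°); E°cell = +1.51 − (+0.77) = +0.74 V with n = 3.
Rearranging E = E° − (0.0592/n)·log Q gives log Q = 3(+0.74 − (+0.896))/0.0592 = −7.905.
Balancing electrons gives Au3+(aq) + 3 Fe2+(aq) → Au(s) + 3 Fe3+(aq); thus Q = [Fe3+(aq)]^3 / ([Au3+(aq)]·[Fe2+(aq)]^3).
Substituting the known concentrations and solving, log [Fe2+(aq)] = 0.373 and [Fe2+(aq)] = 2.4 M.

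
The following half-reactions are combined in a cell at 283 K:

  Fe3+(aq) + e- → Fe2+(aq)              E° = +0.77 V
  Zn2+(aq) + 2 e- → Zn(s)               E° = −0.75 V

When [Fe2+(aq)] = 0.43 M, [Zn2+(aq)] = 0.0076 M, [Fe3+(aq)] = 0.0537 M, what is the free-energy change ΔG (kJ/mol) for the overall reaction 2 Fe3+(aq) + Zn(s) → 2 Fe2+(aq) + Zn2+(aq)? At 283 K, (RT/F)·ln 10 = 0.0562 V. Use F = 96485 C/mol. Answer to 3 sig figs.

−295 kJ/mol

The standard cell potential is +0.77 − (−0.75) = +1.52 V, with n = 2 electrons in the balanced equation.
Here Q = ([Fe2+(aq)]^2·[Zn2+(aq)]) / [Fe3+(aq)]^2 = 0.487 (log Q = −0.312), giving E = +1.52 − (0.0562/2)·(−0.312) = +1.5288 V.
Then ΔG = −nFE = −2 × 96485 × +1.5288 J/mol = −295 kJ/mol.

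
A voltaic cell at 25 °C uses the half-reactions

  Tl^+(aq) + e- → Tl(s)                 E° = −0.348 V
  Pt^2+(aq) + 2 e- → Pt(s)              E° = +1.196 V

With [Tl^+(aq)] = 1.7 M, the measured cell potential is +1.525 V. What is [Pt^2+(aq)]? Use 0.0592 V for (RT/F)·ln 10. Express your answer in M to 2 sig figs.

0.66 M

Pt²⁺/Pt is the cathode (higher E°); E°cell = +1.196 − (−0.348) = +1.544 V with n = 2.
Rearranging E = E° − (0.0592/n)·log Q gives log Q = 2(+1.544 − (+1.525))/0.0592 = 0.642.
The balanced reaction is Pt^2+(aq) + 2 Tl(s) → Pt(s) + 2 Tl^+(aq), so Q = [Tl^+(aq)]^2 / [Pt^2+(aq)].
Isolating [Pt^2+(aq)] in Q = 10^{0.642} yields log [Pt^2+(aq)] = −0.181, i.e. 0.66 M.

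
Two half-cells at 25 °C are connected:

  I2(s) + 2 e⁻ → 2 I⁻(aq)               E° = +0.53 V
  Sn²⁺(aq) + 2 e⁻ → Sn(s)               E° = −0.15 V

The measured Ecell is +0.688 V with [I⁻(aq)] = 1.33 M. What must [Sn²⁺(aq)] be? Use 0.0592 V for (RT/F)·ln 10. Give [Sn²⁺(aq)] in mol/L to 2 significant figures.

The I₂/I⁻ couple has the larger reduction potential, so it is the cathode: E°cell = +0.53 − (−0.15) = +0.68 V and n = 2.
From the Nernst equation, log Q = n(E° − E)/0.0592 = 2·(+0.68 − (+0.688))/0.0592 = −0.270.
For I2(s) + Sn(s) → 2 I⁻(aq) + Sn²⁺(aq), the reaction quotient is Q = [I⁻(aq)]^2·[Sn²⁺(aq)].
Solving for the unknown gives log [Sn²⁺(aq)] = −0.518, so [Sn²⁺(aq)] ≈ 0.30 M.

0.30 M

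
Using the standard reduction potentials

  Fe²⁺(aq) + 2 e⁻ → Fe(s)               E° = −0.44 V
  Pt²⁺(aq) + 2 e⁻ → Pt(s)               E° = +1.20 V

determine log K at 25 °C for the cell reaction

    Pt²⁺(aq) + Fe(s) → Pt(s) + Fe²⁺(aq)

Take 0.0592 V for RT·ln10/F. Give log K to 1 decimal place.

log K = 55.4

The Pt²⁺/Pt couple is reduced (cathode); E°cell = +1.20 − (−0.44) = +1.64 V with n = 2.
At equilibrium E = 0, so log K = nE°cell / 0.0592 = (2)(+1.64) / 0.0592 = 55.4.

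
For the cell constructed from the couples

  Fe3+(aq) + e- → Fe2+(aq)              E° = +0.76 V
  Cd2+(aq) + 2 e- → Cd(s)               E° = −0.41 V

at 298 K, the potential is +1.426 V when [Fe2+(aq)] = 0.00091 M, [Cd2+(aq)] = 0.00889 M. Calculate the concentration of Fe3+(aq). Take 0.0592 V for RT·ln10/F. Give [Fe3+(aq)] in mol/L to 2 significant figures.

The Fe³⁺/Fe²⁺ couple has the larger reduction potential, so it is the cathode: E°cell = +0.76 − (−0.41) = +1.17 V and n = 2.
Rearranging E = E° − (0.0592/n)·log Q gives log Q = 2(+1.17 − (+1.426))/0.0592 = −8.649.
Balancing electrons gives 2 Fe3+(aq) + Cd(s) → 2 Fe2+(aq) + Cd2+(aq); thus Q = ([Fe2+(aq)]^2·[Cd2+(aq)]) / [Fe3+(aq)]^2.
Substituting the known concentrations and solving, log [Fe3+(aq)] = 0.258 and [Fe3+(aq)] = 1.8 M.

1.8 M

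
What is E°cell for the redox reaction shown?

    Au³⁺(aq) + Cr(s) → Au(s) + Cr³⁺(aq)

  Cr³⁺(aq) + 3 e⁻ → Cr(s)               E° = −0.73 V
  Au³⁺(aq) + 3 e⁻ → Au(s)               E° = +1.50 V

+2.23 V

Au³⁺(aq) gains electrons, so the Au³⁺/Au couple is the cathode; the Cr³⁺/Cr couple is the anode.
E°cell = E°(cathode) − E°(anode) = +1.50 − (−0.73) = +2.23 V.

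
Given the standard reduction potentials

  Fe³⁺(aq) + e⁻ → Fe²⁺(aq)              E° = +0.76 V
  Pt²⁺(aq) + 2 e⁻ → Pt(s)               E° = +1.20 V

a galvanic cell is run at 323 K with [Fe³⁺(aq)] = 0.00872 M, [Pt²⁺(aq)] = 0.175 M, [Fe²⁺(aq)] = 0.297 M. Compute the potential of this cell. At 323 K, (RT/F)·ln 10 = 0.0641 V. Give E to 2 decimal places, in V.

+0.51 V

The Pt²⁺/Pt couple has the more positive E°, so it is the cathode; Fe³⁺/Fe²⁺ is the anode.
The standard potential is +1.20 − (+0.76) = +0.44 V and the balanced reaction transfers n = 2 electrons.
Balancing gives Pt²⁺(aq) + 2 Fe²⁺(aq) → Pt(s) + 2 Fe³⁺(aq); hence Q = [Fe³⁺(aq)]^2 / ([Pt²⁺(aq)]·[Fe²⁺(aq)]^2) = 0.00493 (log Q = −2.308).
By the Nernst equation, E = +0.44 − (0.0641/2)·(−2.308) = +0.51 V.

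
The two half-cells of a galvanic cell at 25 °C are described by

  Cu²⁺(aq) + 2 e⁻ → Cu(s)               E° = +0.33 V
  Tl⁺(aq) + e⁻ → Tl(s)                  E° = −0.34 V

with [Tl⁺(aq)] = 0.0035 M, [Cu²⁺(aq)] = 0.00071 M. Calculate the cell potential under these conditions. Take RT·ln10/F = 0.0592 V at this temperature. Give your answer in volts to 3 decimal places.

Since E°(Cu²⁺/Cu) > E°(Tl⁺/Tl), Cu²⁺/Cu serves as the cathode.
E°cell = E°cat − E°an = +0.33 − (−0.34) = +0.67 V; n = 2.
Balancing gives Cu²⁺(aq) + 2 Tl(s) → Cu(s) + 2 Tl⁺(aq); hence Q = [Tl⁺(aq)]^2 / [Cu²⁺(aq)] = 0.0173 (log Q = −1.763).
By the Nernst equation, E = +0.67 − (0.0592/2)·(−1.763) = +0.722 V.

+0.722 V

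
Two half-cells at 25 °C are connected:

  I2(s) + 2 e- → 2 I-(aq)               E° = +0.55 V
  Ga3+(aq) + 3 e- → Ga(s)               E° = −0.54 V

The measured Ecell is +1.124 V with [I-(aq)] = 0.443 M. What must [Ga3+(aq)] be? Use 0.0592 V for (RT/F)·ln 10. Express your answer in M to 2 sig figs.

0.22 M

With I₂/I⁻ at the cathode and Ga³⁺/Ga at the anode, E°cell = +0.55 − (−0.54) = +1.09 V (n = 6).
Rearranging E = E° − (0.0592/n)·log Q gives log Q = 6(+1.09 − (+1.124))/0.0592 = −3.446.
The balanced reaction is 3 I2(s) + 2 Ga(s) → 6 I-(aq) + 2 Ga3+(aq), so Q = [I-(aq)]^6·[Ga3+(aq)]^2.
Isolating [Ga3+(aq)] in Q = 10^{−3.446} yields log [Ga3+(aq)] = −0.662, i.e. 0.22 M.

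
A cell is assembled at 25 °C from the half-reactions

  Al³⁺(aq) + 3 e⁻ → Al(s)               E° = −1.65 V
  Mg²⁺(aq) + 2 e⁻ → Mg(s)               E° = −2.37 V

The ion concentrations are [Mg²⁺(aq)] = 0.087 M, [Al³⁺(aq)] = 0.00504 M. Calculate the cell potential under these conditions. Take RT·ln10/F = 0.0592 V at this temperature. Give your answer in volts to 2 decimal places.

+0.71 V

Al³⁺/Al is reduced (cathode, E° = −1.65 V) and Mg²⁺/Mg is oxidized (anode).
E°cell = E°cat − E°an = −1.65 − (−2.37) = +0.72 V; n = 6.
For the overall reaction 2 Al³⁺(aq) + 3 Mg(s) → 2 Al(s) + 3 Mg²⁺(aq), Q = [Mg²⁺(aq)]^3 / [Al³⁺(aq)]^2 = 25.9, giving log Q = 1.414.
E = E° − (0.0592/n)·log Q = +0.72 − (0.0592/6)(1.414) = +0.71 V.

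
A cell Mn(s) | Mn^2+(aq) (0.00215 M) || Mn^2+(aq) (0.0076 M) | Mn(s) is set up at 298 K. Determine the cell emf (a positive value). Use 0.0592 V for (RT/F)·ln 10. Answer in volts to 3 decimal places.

For a concentration cell E°cell = 0, since both electrodes use the same couple.
The compartment with the higher Mn^2+(aq) concentration (0.0076 M) acts as the cathode; ions are reduced there and produced at the dilute (0.00215 M) anode.
With n = 2, Ecell = −(0.0592/2)·log([dilute]/[conc]) = −(0.0592/2)·log(0.00215/0.0076) = +0.016 V.

0.016 V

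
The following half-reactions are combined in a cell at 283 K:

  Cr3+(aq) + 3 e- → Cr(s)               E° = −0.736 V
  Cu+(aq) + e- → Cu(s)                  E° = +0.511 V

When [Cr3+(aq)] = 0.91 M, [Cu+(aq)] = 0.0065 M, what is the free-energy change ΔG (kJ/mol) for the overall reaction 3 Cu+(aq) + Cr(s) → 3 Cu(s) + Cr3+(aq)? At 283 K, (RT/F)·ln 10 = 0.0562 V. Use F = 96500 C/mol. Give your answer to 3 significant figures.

−326 kJ/mol

The standard cell potential is +0.511 − (−0.736) = +1.247 V, with n = 3 electrons in the balanced equation.
Here Q = [Cr3+(aq)] / [Cu+(aq)]^3 = 3.31×10^6 (log Q = 6.520), giving E = +1.247 − (0.0562/3)·(6.520) = +1.1249 V.
ΔG = −nFE = −(3)(96500)(+1.1249) J/mol = −326 kJ/mol.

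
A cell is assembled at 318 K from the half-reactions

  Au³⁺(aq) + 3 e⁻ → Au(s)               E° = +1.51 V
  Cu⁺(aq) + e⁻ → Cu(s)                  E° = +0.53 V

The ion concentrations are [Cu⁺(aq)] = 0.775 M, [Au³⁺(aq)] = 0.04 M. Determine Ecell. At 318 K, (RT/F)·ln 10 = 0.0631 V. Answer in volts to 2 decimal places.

+0.96 V

The Au³⁺/Au couple has the more positive E°, so it is the cathode; Cu⁺/Cu is the anode.
E°cell = E°cat − E°an = +1.51 − (+0.53) = +0.98 V; n = 3.
Balancing gives Au³⁺(aq) + 3 Cu(s) → Au(s) + 3 Cu⁺(aq); hence Q = [Cu⁺(aq)]^3 / [Au³⁺(aq)] = 11.6 (log Q = 1.066).
Applying E = E° − (RT ln10/nF)·log Q gives +0.98 − (0.0631/3)(1.066) = +0.96 V.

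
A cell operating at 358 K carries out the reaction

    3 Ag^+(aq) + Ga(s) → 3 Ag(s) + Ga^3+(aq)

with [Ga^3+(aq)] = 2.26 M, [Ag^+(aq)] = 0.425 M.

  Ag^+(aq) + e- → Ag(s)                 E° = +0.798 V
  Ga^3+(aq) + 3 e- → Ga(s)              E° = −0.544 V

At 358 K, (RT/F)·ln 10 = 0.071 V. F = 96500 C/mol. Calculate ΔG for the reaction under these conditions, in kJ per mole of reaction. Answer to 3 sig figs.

−378 kJ/mol

E°cell = +0.798 − (−0.544) = +1.342 V; the balanced reaction transfers n = 3 electrons.
Here Q = [Ga^3+(aq)] / [Ag^+(aq)]^3 = 29.4 (log Q = 1.469), giving E = +1.342 − (0.071/3)·(1.469) = +1.3072 V.
ΔG = −nFE = −(3)(96500)(+1.3072) J/mol = −378 kJ/mol.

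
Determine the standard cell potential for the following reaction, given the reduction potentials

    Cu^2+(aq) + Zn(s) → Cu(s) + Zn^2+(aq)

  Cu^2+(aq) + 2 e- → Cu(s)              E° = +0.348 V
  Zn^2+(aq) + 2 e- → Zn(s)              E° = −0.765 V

Cu^2+(aq) gains electrons, so the Cu²⁺/Cu couple is the cathode; the Zn²⁺/Zn couple is the anode.
E°cell = E°(cathode) − E°(anode) = +0.348 − (−0.765) = +1.113 V.

+1.113 V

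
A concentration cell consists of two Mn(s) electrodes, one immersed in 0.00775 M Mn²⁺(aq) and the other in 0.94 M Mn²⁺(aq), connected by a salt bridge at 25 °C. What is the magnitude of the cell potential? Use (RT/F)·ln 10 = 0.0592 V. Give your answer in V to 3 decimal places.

0.062 V

For a concentration cell E°cell = 0, since both electrodes use the same couple.
The compartment with the higher Mn²⁺(aq) concentration (0.94 M) acts as the cathode; ions are reduced there and produced at the dilute (0.00775 M) anode.
With n = 2, Ecell = −(0.0592/2)·log([dilute]/[conc]) = −(0.0592/2)·log(0.00775/0.94) = +0.062 V.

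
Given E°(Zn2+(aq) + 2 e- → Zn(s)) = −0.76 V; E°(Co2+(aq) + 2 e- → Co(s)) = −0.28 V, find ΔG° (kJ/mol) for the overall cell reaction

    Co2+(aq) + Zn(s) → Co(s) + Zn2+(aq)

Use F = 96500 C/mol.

In the reaction as written Co2+(aq) is reduced, so the Co²⁺/Co couple is the cathode and Zn²⁺/Zn is the anode.
E°cell = −0.28 − (−0.76) = +0.48 V; balancing electrons gives n = 2.
ΔG° = −nFE°cell = −(2)(96500)(+0.48) J/mol = −92.6 kJ/mol.

−92.6 kJ/mol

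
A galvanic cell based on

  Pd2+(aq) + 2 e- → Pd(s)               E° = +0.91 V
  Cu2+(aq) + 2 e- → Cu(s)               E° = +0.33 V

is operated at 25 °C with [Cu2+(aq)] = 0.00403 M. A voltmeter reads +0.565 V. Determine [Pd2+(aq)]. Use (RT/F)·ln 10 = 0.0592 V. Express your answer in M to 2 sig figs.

0.0013 M

The Pd²⁺/Pd couple has the larger reduction potential, so it is the cathode: E°cell = +0.91 − (+0.33) = +0.58 V and n = 2.
From the Nernst equation, log Q = n(E° − E)/0.0592 = 2·(+0.58 − (+0.565))/0.0592 = 0.507.
For Pd2+(aq) + Cu(s) → Pd(s) + Cu2+(aq), the reaction quotient is Q = [Cu2+(aq)] / [Pd2+(aq)].
Isolating [Pd2+(aq)] in Q = 10^{0.507} yields log [Pd2+(aq)] = −2.902, i.e. 0.0013 M.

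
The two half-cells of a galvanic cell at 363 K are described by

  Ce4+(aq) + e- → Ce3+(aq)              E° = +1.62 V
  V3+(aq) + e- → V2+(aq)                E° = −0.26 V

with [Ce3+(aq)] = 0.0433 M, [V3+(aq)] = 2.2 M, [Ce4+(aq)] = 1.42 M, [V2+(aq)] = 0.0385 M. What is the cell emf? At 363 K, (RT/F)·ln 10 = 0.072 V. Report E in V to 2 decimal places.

The Ce⁴⁺/Ce³⁺ couple has the more positive E°, so it is the cathode; V³⁺/V²⁺ is the anode.
E°cell = E°cat − E°an = +1.62 − (−0.26) = +1.88 V; n = 1.
Balancing gives Ce4+(aq) + V2+(aq) → Ce3+(aq) + V3+(aq); hence Q = ([Ce3+(aq)]·[V3+(aq)]) / ([Ce4+(aq)]·[V2+(aq)]) = 1.74 (log Q = 0.241).
Applying E = E° − (RT ln10/nF)·log Q gives +1.88 − (0.072/1)(0.241) = +1.86 V.

+1.86 V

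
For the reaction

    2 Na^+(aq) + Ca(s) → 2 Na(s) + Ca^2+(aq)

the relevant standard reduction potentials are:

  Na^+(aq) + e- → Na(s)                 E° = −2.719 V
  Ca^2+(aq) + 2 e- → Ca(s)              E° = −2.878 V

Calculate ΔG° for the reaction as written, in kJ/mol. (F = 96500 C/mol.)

−30.7 kJ/mol

In the reaction as written Na^+(aq) is reduced, so the Na⁺/Na couple is the cathode and Ca²⁺/Ca is the anode.
E°cell = −2.719 − (−2.878) = +0.159 V; balancing electrons gives n = 2.
ΔG° = −nFE°cell = −(2)(96500)(+0.159) J/mol = −30.7 kJ/mol.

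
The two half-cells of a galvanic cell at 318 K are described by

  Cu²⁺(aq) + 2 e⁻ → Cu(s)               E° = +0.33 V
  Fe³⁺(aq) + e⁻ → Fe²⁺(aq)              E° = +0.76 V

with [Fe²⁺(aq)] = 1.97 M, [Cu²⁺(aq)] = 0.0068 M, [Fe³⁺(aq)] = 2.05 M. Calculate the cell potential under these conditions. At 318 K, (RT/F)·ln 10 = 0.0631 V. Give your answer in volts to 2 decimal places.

+0.50 V

The Fe³⁺/Fe²⁺ couple has the more positive E°, so it is the cathode; Cu²⁺/Cu is the anode.
E°cell = +0.76 − (+0.33) = +0.43 V, with n = 2 electrons transferred.
For the overall reaction 2 Fe³⁺(aq) + Cu(s) → 2 Fe²⁺(aq) + Cu²⁺(aq), Q = ([Fe²⁺(aq)]^2·[Cu²⁺(aq)]) / [Fe³⁺(aq)]^2 = 0.00628, giving log Q = −2.202.
Applying E = E° − (RT ln10/nF)·log Q gives +0.43 − (0.0631/2)(−2.202) = +0.50 V.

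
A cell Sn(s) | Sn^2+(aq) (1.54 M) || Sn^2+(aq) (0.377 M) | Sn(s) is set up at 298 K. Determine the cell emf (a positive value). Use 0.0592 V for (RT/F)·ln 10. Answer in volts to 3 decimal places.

0.018 V

For a concentration cell E°cell = 0, since both electrodes use the same couple.
The compartment with the higher Sn^2+(aq) concentration (1.54 M) acts as the cathode; ions are reduced there and produced at the dilute (0.377 M) anode.
With n = 2, Ecell = −(0.0592/2)·log([dilute]/[conc]) = −(0.0592/2)·log(0.377/1.54) = +0.018 V.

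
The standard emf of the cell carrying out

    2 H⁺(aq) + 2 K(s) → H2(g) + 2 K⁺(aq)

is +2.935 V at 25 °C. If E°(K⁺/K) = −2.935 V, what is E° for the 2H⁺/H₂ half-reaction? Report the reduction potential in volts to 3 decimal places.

+0.000 V

In the reaction as written the 2H⁺/H₂ couple is reduced (cathode) and K⁺/K is oxidized (anode), so E°cell = E°(2H⁺/H₂) − E°(K⁺/K).
E°(2H⁺/H₂) = E°cell + E°(anode) = +2.935 + (−2.935) = +0.000 V.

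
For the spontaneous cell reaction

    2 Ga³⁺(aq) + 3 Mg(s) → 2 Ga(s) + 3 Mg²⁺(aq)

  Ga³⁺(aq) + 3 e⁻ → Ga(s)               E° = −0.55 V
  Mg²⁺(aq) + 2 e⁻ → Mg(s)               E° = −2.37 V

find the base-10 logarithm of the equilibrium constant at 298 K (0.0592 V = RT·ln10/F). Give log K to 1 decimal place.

The Ga³⁺/Ga couple is reduced (cathode); E°cell = −0.55 − (−2.37) = +1.82 V with n = 6.
At equilibrium E = 0, so log K = nE°cell / 0.0592 = (6)(+1.82) / 0.0592 = 184.5.

log K = 184.5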